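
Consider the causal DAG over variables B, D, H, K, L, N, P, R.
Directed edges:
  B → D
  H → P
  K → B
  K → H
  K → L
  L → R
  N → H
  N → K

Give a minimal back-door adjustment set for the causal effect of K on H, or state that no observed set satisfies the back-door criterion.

desc(K)\{K}={B,D,H,L,P,R}; candidates ⊆ {N}.
size 0: {}; under {} K still reaches {H,N,P} ∋ H.
{N}: K⊥H given {N} in G with K→· removed — back-door holds.

K→H: minimal back-door set {N}.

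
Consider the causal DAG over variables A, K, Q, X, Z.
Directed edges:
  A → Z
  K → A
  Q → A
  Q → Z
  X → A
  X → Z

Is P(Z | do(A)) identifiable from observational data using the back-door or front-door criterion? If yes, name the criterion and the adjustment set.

desc(A)\{A}={Z}; candidates ⊆ {K,Q,X}.
size 0: {}; under {} A still reaches {K,Q,X,Z} ∋ Z.
size 1: {K}, {Q}, {X}; under {K} A still reaches {Q,X,Z} ∋ Z.
{Q,X}: A⊥Z given {Q,X} in G with A→· removed — back-door holds.
P(Z|do(A)) = Σ_{Q,X} P(Z|A,Q,X)·P(Q,X).

P(Z|do(A)): backdoor, adjust for {Q, X}.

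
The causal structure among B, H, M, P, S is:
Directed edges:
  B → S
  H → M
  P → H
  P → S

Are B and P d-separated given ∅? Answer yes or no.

Yes — B ⊥ P | ∅.

Bayes-Ball from B | ∅ reaches {S}.
P ∉ reach(B|∅) ⇒ B ⊥ P | ∅.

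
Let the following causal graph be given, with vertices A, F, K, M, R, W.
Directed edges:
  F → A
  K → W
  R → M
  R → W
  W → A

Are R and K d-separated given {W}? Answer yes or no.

No — R and K are d-connected given {W}.

Bayes-Ball from R | {W} reaches {K,M}.
K ∈ reach(R|{W}) ⇒ R ⊥̸ K | {W}.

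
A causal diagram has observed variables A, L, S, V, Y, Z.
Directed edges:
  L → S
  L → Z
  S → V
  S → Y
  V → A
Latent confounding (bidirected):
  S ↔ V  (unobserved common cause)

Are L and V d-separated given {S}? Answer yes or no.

Bayes-Ball from L | {S} reaches {A,V,Z}.
V ∈ reach(L|{S}) ⇒ L ⊥̸ V | {S}.

No — L and V are d-connected given {S}.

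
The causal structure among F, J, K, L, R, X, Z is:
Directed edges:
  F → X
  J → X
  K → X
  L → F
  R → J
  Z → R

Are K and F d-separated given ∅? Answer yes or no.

Yes — K ⊥ F | ∅.

Bayes-Ball from K | ∅ reaches {X}.
F ∉ reach(K|∅) ⇒ K ⊥ F | ∅.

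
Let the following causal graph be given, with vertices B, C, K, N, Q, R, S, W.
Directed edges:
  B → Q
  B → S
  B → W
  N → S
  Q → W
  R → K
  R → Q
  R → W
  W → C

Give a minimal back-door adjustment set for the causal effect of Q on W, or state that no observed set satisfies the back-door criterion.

desc(Q)\{Q}={C,W}; candidates ⊆ {B,K,N,R,S}.
size 0: {}; under {} Q still reaches {B,C,K,R,S,W} ∋ W.
size 1: {B}, {K}, {N} …(+2); under {B} Q still reaches {C,K,R,W} ∋ W.
{B,R}: Q⊥W given {B,R} in G with Q→· removed — back-door holds.

Q→W: minimal back-door set {B, R}.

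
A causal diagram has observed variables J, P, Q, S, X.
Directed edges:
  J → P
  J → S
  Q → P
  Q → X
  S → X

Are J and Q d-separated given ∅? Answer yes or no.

Bayes-Ball from J | ∅ reaches {P,S,X}.
Q ∉ reach(J|∅) ⇒ J ⊥ Q | ∅.

Yes — J ⊥ Q | ∅.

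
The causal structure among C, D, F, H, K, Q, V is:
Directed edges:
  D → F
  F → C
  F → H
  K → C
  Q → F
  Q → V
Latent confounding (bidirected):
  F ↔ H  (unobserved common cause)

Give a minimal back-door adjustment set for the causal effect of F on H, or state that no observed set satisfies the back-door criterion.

F→H: no observed back-door set.

desc(F)\{F}={C,H}; candidates ⊆ {D,K,Q,V}.
F↔H: latent back-door arc(s) into F.
size 0: {}; under {} F still reaches {D,H,Q,V} ∋ H.
size 1: {D}, {K}, {Q} …(+1); under {D} F still reaches {H,Q,V} ∋ H.
size 2: {D,K}, {D,Q}, {D,V} …(+3); under {D,K} F still reaches {H,Q,V} ∋ H.
F↔H cannot be blocked by any observed set — no back-door set.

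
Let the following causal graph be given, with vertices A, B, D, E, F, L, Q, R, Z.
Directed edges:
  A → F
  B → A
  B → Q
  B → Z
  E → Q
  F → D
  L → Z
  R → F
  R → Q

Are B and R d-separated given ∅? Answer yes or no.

Bayes-Ball from B | ∅ reaches {A,D,F,Q,Z}.
R ∉ reach(B|∅) ⇒ B ⊥ R | ∅.

Yes — B ⊥ R | ∅.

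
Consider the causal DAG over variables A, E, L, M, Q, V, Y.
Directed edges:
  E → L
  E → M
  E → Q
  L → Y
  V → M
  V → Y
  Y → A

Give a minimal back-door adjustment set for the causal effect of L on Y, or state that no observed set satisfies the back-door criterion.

desc(L)\{L}={A,Y}; candidates ⊆ {E,M,Q,V}.
∅: L⊥Y given ∅ in G with L→· removed — back-door holds.

L→Y: minimal back-door set ∅.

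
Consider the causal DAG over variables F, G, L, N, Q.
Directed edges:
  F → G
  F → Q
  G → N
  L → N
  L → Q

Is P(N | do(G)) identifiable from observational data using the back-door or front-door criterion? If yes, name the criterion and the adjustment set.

desc(G)\{G}={N}; candidates ⊆ {F,L,Q}.
∅: G⊥N given ∅ in G with G→· removed — back-door holds.
P(N|do(G)) = P(N|G) — no adjustment needed.

P(N|do(G)): backdoor, adjust for ∅.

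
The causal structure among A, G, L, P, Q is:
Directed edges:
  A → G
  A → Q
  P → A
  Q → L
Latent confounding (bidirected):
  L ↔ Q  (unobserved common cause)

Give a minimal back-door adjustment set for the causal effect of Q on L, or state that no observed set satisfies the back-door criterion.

desc(Q)\{Q}={L}; candidates ⊆ {A,G,P}.
Q↔L: latent back-door arc(s) into Q.
size 0: {}; under {} Q still reaches {A,G,L,P} ∋ L.
size 1: {A}, {G}, {P}; under {A} Q still reaches {L} ∋ L.
size 2: {A,G}, {A,P}, {G,P}; under {A,G} Q still reaches {L} ∋ L.
Q↔L cannot be blocked by any observed set — no back-door set.

Q→L: no observed back-door set.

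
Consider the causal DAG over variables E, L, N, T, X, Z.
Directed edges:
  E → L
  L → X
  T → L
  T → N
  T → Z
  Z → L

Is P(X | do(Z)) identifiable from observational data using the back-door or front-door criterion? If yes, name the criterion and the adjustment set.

desc(Z)\{Z}={L,X}; candidates ⊆ {E,N,T}.
size 0: {}; under {} Z still reaches {L,N,T,X} ∋ X.
{T}: Z⊥X given {T} in G with Z→· removed — back-door holds.
P(X|do(Z)) = Σ_{T} P(X|Z,T)·P(T).

P(X|do(Z)): backdoor, adjust for {T}.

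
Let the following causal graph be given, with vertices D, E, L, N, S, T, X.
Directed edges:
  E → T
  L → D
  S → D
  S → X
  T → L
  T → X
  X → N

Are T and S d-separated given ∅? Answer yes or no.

Yes — T ⊥ S | ∅.

Bayes-Ball from T | ∅ reaches {D,E,L,N,X}.
S ∉ reach(T|∅) ⇒ T ⊥ S | ∅.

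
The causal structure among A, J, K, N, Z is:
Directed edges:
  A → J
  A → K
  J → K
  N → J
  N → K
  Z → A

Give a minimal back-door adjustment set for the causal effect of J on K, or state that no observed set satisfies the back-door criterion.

desc(J)\{J}={K}; candidates ⊆ {A,N,Z}.
size 0: {}; under {} J still reaches {A,K,N,Z} ∋ K.
size 1: {A}, {N}, {Z}; under {A} J still reaches {K,N} ∋ K.
{A,N}: J⊥K given {A,N} in G with J→· removed — back-door holds.

J→K: minimal back-door set {A, N}.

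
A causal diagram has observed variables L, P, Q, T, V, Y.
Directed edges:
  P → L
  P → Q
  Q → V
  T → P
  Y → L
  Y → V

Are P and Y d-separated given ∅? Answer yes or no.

Bayes-Ball from P | ∅ reaches {L,Q,T,V}.
Y ∉ reach(P|∅) ⇒ P ⊥ Y | ∅.

Yes — P ⊥ Y | ∅.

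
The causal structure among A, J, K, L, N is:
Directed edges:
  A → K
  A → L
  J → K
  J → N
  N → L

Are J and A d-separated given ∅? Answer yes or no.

Bayes-Ball from J | ∅ reaches {K,L,N}.
A ∉ reach(J|∅) ⇒ J ⊥ A | ∅.

Yes — J ⊥ A | ∅.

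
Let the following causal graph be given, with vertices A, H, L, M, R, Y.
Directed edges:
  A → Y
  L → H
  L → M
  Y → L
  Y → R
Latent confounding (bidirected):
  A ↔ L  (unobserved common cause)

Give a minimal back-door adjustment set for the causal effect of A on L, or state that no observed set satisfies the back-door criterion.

A→L: no observed back-door set.

desc(A)\{A}={H,L,M,R,Y}; candidates ⊆ {—}.
A↔L: latent back-door arc(s) into A.
size 0: {}; under {} A still reaches {H,L,M} ∋ L.
A↔L cannot be blocked by any observed set — no back-door set.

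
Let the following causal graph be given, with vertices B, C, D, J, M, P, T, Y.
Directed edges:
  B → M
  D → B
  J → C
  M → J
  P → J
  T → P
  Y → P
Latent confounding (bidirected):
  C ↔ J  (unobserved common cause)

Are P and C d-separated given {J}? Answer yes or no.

Bayes-Ball from P | {J} reaches {B,C,D,M,T,Y}.
C ∈ reach(P|{J}) ⇒ P ⊥̸ C | {J}.

No — P and C are d-connected given {J}.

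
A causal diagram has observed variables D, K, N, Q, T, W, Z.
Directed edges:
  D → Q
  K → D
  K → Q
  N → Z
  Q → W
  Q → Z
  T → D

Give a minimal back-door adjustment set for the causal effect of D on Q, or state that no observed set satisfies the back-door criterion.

D→Q: minimal back-door set {K}.

desc(D)\{D}={Q,W,Z}; candidates ⊆ {K,N,T}.
size 0: {}; under {} D still reaches {K,Q,T,W,Z} ∋ Q.
{K}: D⊥Q given {K} in G with D→· removed — back-door holds.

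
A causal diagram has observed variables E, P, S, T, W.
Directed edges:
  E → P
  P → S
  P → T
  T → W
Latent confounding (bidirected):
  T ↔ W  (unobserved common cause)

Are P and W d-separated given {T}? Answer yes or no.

No — P and W are d-connected given {T}.

Bayes-Ball from P | {T} reaches {E,S,W}.
W ∈ reach(P|{T}) ⇒ P ⊥̸ W | {T}.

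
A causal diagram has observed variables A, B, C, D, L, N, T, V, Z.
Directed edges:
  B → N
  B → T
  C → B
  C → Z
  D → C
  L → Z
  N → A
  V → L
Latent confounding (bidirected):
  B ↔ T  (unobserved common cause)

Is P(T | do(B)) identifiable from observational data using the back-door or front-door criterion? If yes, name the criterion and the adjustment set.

desc(B)\{B}={A,N,T}; candidates ⊆ {C,D,L,V,Z}.
B↔T: latent back-door arc(s) into B.
size 0: {}; under {} B still reaches {C,D,T,Z} ∋ T.
size 1: {C}, {D}, {L} …(+2); under {C} B still reaches {T} ∋ T.
size 2: {C,D}, {C,L}, {C,V} …(+7); under {C,D} B still reaches {T} ∋ T.
B↔T cannot be blocked by any observed set — no back-door set.
No mediator lies on a directed B→…→T path.
Neither criterion identifies P(T|do(B)) in this graph.

P(T|do(B)): not identifiable (no BD/FD set).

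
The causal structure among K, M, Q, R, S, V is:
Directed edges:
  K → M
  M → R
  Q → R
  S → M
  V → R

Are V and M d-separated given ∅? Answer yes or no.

Bayes-Ball from V | ∅ reaches {R}.
M ∉ reach(V|∅) ⇒ V ⊥ M | ∅.

Yes — V ⊥ M | ∅.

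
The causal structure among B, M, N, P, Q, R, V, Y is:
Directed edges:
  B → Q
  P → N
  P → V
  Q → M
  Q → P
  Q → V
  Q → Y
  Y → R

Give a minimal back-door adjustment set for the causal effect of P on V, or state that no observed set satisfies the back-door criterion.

desc(P)\{P}={N,V}; candidates ⊆ {B,M,Q,R,Y}.
size 0: {}; under {} P still reaches {B,M,Q,R,V,Y} ∋ V.
{Q}: P⊥V given {Q} in G with P→· removed — back-door holds.

P→V: minimal back-door set {Q}.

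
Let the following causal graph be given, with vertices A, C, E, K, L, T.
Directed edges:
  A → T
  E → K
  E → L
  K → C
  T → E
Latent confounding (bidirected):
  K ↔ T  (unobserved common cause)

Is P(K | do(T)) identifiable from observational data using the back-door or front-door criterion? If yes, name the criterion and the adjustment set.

desc(T)\{T}={C,E,K,L}; candidates ⊆ {A}.
T↔K: latent back-door arc(s) into T.
size 0: {}; under {} T still reaches {A,C,K} ∋ K.
size 1: {A}; under {A} T still reaches {C,K} ∋ K.
T↔K cannot be blocked by any observed set — no back-door set.
{E}: (i) intercepts every directed T→K path; (ii) no back-door T→{E}; (iii) {T} blocks every back-door {E}→K. Front-door holds.
P(K|do(T)) = Σ_{E} P(E|T) Σ_{T'} P(K|E,T')P(T').

P(K|do(T)): frontdoor, adjust for {E}.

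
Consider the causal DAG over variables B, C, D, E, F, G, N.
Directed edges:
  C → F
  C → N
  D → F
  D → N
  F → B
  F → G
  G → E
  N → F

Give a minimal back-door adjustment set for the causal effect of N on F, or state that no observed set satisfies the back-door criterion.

N→F: minimal back-door set {C, D}.

desc(N)\{N}={B,E,F,G}; candidates ⊆ {C,D}.
size 0: {}; under {} N still reaches {B,C,D,E,F,G} ∋ F.
size 1: {C}, {D}; under {C} N still reaches {B,D,E,F,G} ∋ F.
{C,D}: N⊥F given {C,D} in G with N→· removed — back-door holds.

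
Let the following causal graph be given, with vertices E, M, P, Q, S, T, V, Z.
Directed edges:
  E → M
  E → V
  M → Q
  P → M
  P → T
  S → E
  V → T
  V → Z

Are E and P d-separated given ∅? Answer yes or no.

Bayes-Ball from E | ∅ reaches {M,Q,S,T,V,Z}.
P ∉ reach(E|∅) ⇒ E ⊥ P | ∅.

Yes — E ⊥ P | ∅.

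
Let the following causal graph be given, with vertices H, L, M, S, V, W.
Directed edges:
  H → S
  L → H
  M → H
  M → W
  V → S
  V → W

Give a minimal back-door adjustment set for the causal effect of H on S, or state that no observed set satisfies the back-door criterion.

desc(H)\{H}={S}; candidates ⊆ {L,M,V,W}.
∅: H⊥S given ∅ in G with H→· removed — back-door holds.

H→S: minimal back-door set ∅.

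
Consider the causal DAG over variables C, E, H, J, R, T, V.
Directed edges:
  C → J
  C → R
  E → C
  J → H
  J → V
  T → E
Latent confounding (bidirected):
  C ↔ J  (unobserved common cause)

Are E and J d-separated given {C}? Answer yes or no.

No — E and J are d-connected given {C}.

Bayes-Ball from E | {C} reaches {H,J,T,V}.
J ∈ reach(E|{C}) ⇒ E ⊥̸ J | {C}.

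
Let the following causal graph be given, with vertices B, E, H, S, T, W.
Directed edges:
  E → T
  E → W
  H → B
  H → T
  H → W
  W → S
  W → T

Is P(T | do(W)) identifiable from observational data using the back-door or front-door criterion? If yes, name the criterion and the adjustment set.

desc(W)\{W}={S,T}; candidates ⊆ {B,E,H}.
size 0: {}; under {} W still reaches {B,E,H,T} ∋ T.
size 1: {B}, {E}, {H}; under {B} W still reaches {E,H,T} ∋ T.
{E,H}: W⊥T given {E,H} in G with W→· removed — back-door holds.
P(T|do(W)) = Σ_{E,H} P(T|W,E,H)·P(E,H).

P(T|do(W)): backdoor, adjust for {E, H}.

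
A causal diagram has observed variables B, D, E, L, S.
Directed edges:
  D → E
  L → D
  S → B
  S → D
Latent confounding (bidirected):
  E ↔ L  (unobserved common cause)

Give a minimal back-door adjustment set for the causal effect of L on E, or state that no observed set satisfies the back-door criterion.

desc(L)\{L}={D,E}; candidates ⊆ {B,S}.
L↔E: latent back-door arc(s) into L.
size 0: {}; under {} L still reaches {E} ∋ E.
size 1: {B}, {S}; under {B} L still reaches {E} ∋ E.
size 2: {B,S}; under {B,S} L still reaches {E} ∋ E.
L↔E cannot be blocked by any observed set — no back-door set.

L→E: no observed back-door set.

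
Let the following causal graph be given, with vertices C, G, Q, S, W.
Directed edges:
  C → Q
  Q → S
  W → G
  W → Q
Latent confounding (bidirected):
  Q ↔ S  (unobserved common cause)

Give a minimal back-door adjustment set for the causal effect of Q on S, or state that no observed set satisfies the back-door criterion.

desc(Q)\{Q}={S}; candidates ⊆ {C,G,W}.
Q↔S: latent back-door arc(s) into Q.
size 0: {}; under {} Q still reaches {C,G,S,W} ∋ S.
size 1: {C}, {G}, {W}; under {C} Q still reaches {G,S,W} ∋ S.
size 2: {C,G}, {C,W}, {G,W}; under {C,G} Q still reaches {S,W} ∋ S.
Q↔S cannot be blocked by any observed set — no back-door set.

Q→S: no observed back-door set.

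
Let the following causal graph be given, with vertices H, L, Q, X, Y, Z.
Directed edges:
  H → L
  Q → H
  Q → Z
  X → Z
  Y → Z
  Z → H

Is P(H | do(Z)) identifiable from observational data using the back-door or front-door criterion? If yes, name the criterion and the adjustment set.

desc(Z)\{Z}={H,L}; candidates ⊆ {Q,X,Y}.
size 0: {}; under {} Z still reaches {H,L,Q,X,Y} ∋ H.
{Q}: Z⊥H given {Q} in G with Z→· removed — back-door holds.
P(H|do(Z)) = Σ_{Q} P(H|Z,Q)·P(Q).

P(H|do(Z)): backdoor, adjust for {Q}.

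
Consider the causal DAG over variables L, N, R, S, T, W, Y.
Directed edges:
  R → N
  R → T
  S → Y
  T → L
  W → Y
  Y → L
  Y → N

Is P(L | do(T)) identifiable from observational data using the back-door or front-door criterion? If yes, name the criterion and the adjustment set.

desc(T)\{T}={L}; candidates ⊆ {N,R,S,W,Y}.
∅: T⊥L given ∅ in G with T→· removed — back-door holds.
P(L|do(T)) = P(L|T) — no adjustment needed.

P(L|do(T)): backdoor, adjust for ∅.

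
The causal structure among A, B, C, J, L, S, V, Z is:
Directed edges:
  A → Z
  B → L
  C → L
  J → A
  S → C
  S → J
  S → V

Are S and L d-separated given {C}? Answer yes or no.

Bayes-Ball from S | {C} reaches {A,J,V,Z}.
L ∉ reach(S|{C}) ⇒ S ⊥ L | {C}.

Yes — S ⊥ L | {C}.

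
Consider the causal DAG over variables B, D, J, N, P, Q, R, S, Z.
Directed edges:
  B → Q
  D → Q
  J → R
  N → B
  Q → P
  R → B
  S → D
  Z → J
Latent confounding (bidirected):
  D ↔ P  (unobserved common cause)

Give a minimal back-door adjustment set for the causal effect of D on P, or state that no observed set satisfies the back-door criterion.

desc(D)\{D}={P,Q}; candidates ⊆ {B,J,N,R,S,Z}.
D↔P: latent back-door arc(s) into D.
size 0: {}; under {} D still reaches {P,S} ∋ P.
size 1: {B}, {J}, {N} …(+3); under {B} D still reaches {P,S} ∋ P.
size 2: {B,J}, {B,N}, {B,R} …(+12); under {B,J} D still reaches {P,S} ∋ P.
D↔P cannot be blocked by any observed set — no back-door set.

D→P: no observed back-door set.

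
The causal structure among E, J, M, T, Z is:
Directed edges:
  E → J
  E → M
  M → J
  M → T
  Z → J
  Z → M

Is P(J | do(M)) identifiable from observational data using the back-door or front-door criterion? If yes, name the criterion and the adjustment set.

P(J|do(M)): backdoor, adjust for {E, Z}.

desc(M)\{M}={J,T}; candidates ⊆ {E,Z}.
size 0: {}; under {} M still reaches {E,J,Z} ∋ J.
size 1: {E}, {Z}; under {E} M still reaches {J,Z} ∋ J.
{E,Z}: M⊥J given {E,Z} in G with M→· removed — back-door holds.
P(J|do(M)) = Σ_{E,Z} P(J|M,E,Z)·P(E,Z).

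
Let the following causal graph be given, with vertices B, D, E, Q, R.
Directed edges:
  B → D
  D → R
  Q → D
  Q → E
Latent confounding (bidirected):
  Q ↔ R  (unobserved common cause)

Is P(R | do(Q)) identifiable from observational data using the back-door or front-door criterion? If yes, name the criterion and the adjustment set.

desc(Q)\{Q}={D,E,R}; candidates ⊆ {B}.
Q↔R: latent back-door arc(s) into Q.
size 0: {}; under {} Q still reaches {R} ∋ R.
size 1: {B}; under {B} Q still reaches {R} ∋ R.
Q↔R cannot be blocked by any observed set — no back-door set.
{D}: (i) intercepts every directed Q→R path; (ii) no back-door Q→{D}; (iii) {Q} blocks every back-door {D}→R. Front-door holds.
P(R|do(Q)) = Σ_{D} P(D|Q) Σ_{Q'} P(R|D,Q')P(Q').

P(R|do(Q)): frontdoor, adjust for {D}.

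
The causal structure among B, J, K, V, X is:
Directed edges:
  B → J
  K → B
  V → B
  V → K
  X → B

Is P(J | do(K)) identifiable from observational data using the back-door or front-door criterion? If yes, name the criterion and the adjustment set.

P(J|do(K)): backdoor, adjust for {V}.

desc(K)\{K}={B,J}; candidates ⊆ {V,X}.
size 0: {}; under {} K still reaches {B,J,V} ∋ J.
{V}: K⊥J given {V} in G with K→· removed — back-door holds.
P(J|do(K)) = Σ_{V} P(J|K,V)·P(V).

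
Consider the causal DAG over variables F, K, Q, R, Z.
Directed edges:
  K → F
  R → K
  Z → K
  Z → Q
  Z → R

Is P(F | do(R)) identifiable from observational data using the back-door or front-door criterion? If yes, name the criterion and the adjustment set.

desc(R)\{R}={F,K}; candidates ⊆ {Q,Z}.
size 0: {}; under {} R still reaches {F,K,Q,Z} ∋ F.
{Z}: R⊥F given {Z} in G with R→· removed — back-door holds.
P(F|do(R)) = Σ_{Z} P(F|R,Z)·P(Z).

P(F|do(R)): backdoor, adjust for {Z}.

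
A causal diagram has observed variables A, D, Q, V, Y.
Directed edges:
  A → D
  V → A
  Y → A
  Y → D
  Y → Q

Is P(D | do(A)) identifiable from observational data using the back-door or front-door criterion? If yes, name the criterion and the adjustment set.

P(D|do(A)): backdoor, adjust for {Y}.

desc(A)\{A}={D}; candidates ⊆ {Q,V,Y}.
size 0: {}; under {} A still reaches {D,Q,V,Y} ∋ D.
{Y}: A⊥D given {Y} in G with A→· removed — back-door holds.
P(D|do(A)) = Σ_{Y} P(D|A,Y)·P(Y).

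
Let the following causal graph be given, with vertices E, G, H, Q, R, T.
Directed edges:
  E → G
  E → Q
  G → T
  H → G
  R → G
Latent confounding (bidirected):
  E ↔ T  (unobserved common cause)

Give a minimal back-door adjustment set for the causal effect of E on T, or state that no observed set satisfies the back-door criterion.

desc(E)\{E}={G,Q,T}; candidates ⊆ {H,R}.
E↔T: latent back-door arc(s) into E.
size 0: {}; under {} E still reaches {T} ∋ T.
size 1: {H}, {R}; under {H} E still reaches {T} ∋ T.
size 2: {H,R}; under {H,R} E still reaches {T} ∋ T.
E↔T cannot be blocked by any observed set — no back-door set.

E→T: no observed back-door set.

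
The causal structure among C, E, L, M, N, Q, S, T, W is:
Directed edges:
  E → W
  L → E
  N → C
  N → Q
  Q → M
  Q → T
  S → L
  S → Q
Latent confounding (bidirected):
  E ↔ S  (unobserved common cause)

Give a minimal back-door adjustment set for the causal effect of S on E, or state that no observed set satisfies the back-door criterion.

S→E: no observed back-door set.

desc(S)\{S}={E,L,M,Q,T,W}; candidates ⊆ {C,N}.
S↔E: latent back-door arc(s) into S.
size 0: {}; under {} S still reaches {E,W} ∋ E.
size 1: {C}, {N}; under {C} S still reaches {E,W} ∋ E.
size 2: {C,N}; under {C,N} S still reaches {E,W} ∋ E.
S↔E cannot be blocked by any observed set — no back-door set.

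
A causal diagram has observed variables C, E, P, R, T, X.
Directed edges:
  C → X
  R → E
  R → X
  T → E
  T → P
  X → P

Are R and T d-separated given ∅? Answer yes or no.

Yes — R ⊥ T | ∅.

Bayes-Ball from R | ∅ reaches {E,P,X}.
T ∉ reach(R|∅) ⇒ R ⊥ T | ∅.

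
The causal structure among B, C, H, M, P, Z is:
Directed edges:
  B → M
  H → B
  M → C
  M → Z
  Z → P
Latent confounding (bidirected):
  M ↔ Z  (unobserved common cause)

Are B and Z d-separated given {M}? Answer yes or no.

No — B and Z are d-connected given {M}.

Bayes-Ball from B | {M} reaches {H,P,Z}.
Z ∈ reach(B|{M}) ⇒ B ⊥̸ Z | {M}.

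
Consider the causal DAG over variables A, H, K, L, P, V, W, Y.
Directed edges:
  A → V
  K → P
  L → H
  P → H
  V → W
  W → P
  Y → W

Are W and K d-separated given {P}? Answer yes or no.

No — W and K are d-connected given {P}.

Bayes-Ball from W | {P} reaches {A,K,V,Y}.
K ∈ reach(W|{P}) ⇒ W ⊥̸ K | {P}.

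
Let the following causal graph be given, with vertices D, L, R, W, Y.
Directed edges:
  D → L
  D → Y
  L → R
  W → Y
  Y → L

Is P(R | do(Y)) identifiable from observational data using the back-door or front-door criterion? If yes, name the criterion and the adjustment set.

P(R|do(Y)): backdoor, adjust for {D}.

desc(Y)\{Y}={L,R}; candidates ⊆ {D,W}.
size 0: {}; under {} Y still reaches {D,L,R,W} ∋ R.
{D}: Y⊥R given {D} in G with Y→· removed — back-door holds.
P(R|do(Y)) = Σ_{D} P(R|Y,D)·P(D).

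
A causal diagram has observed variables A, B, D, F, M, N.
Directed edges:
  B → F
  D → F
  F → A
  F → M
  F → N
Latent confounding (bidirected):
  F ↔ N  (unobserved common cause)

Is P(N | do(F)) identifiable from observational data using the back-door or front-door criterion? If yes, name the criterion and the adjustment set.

desc(F)\{F}={A,M,N}; candidates ⊆ {B,D}.
F↔N: latent back-door arc(s) into F.
size 0: {}; under {} F still reaches {B,D,N} ∋ N.
size 1: {B}, {D}; under {B} F still reaches {D,N} ∋ N.
size 2: {B,D}; under {B,D} F still reaches {N} ∋ N.
F↔N cannot be blocked by any observed set — no back-door set.
No mediator lies on a directed F→…→N path.
Neither criterion identifies P(N|do(F)) in this graph.

P(N|do(F)): not identifiable (no BD/FD set).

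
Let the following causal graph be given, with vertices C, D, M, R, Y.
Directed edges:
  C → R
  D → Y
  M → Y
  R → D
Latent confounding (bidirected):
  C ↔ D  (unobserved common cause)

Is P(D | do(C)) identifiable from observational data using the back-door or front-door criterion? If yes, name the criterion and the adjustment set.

desc(C)\{C}={D,R,Y}; candidates ⊆ {M}.
C↔D: latent back-door arc(s) into C.
size 0: {}; under {} C still reaches {D,Y} ∋ D.
size 1: {M}; under {M} C still reaches {D,Y} ∋ D.
C↔D cannot be blocked by any observed set — no back-door set.
{R}: (i) intercepts every directed C→D path; (ii) no back-door C→{R}; (iii) {C} blocks every back-door {R}→D. Front-door holds.
P(D|do(C)) = Σ_{R} P(R|C) Σ_{C'} P(D|R,C')P(C').

P(D|do(C)): frontdoor, adjust for {R}.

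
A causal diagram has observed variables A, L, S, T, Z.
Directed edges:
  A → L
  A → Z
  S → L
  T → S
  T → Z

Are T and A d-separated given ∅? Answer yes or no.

Yes — T ⊥ A | ∅.

Bayes-Ball from T | ∅ reaches {L,S,Z}.
A ∉ reach(T|∅) ⇒ T ⊥ A | ∅.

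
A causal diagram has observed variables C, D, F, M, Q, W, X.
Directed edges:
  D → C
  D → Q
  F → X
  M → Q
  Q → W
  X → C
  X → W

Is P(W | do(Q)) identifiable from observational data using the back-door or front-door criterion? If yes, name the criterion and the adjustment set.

desc(Q)\{Q}={W}; candidates ⊆ {C,D,F,M,X}.
∅: Q⊥W given ∅ in G with Q→· removed — back-door holds.
P(W|do(Q)) = P(W|Q) — no adjustment needed.

P(W|do(Q)): backdoor, adjust for ∅.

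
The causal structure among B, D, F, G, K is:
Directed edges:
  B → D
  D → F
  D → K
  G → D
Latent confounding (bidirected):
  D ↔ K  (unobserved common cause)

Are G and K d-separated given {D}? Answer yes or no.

No — G and K are d-connected given {D}.

Bayes-Ball from G | {D} reaches {B,K}.
K ∈ reach(G|{D}) ⇒ G ⊥̸ K | {D}.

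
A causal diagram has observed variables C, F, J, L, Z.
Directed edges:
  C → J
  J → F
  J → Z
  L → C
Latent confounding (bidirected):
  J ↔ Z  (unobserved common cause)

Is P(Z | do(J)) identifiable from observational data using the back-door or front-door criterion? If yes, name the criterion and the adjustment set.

desc(J)\{J}={F,Z}; candidates ⊆ {C,L}.
J↔Z: latent back-door arc(s) into J.
size 0: {}; under {} J still reaches {C,L,Z} ∋ Z.
size 1: {C}, {L}; under {C} J still reaches {Z} ∋ Z.
size 2: {C,L}; under {C,L} J still reaches {Z} ∋ Z.
J↔Z cannot be blocked by any observed set — no back-door set.
No mediator lies on a directed J→…→Z path.
Neither criterion identifies P(Z|do(J)) in this graph.

P(Z|do(J)): not identifiable (no BD/FD set).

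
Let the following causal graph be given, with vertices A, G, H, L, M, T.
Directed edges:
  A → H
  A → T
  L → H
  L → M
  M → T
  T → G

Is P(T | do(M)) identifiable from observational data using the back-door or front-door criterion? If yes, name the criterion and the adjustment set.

P(T|do(M)): backdoor, adjust for ∅.

desc(M)\{M}={G,T}; candidates ⊆ {A,H,L}.
∅: M⊥T given ∅ in G with M→· removed — back-door holds.
P(T|do(M)) = P(T|M) — no adjustment needed.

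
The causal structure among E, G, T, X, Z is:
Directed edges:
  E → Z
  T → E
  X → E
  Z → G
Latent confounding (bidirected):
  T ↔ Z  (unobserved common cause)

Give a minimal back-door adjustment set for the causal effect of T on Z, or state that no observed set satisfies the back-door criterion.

T→Z: no observed back-door set.

desc(T)\{T}={E,G,Z}; candidates ⊆ {X}.
T↔Z: latent back-door arc(s) into T.
size 0: {}; under {} T still reaches {G,Z} ∋ Z.
size 1: {X}; under {X} T still reaches {G,Z} ∋ Z.
T↔Z cannot be blocked by any observed set — no back-door set.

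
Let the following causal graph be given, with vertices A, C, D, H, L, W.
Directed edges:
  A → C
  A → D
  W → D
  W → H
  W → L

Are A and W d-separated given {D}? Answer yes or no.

Bayes-Ball from A | {D} reaches {C,H,L,W}.
W ∈ reach(A|{D}) ⇒ A ⊥̸ W | {D}.

No — A and W are d-connected given {D}.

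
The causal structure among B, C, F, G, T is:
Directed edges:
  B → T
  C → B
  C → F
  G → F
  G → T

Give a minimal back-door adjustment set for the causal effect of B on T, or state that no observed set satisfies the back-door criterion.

B→T: minimal back-door set ∅.

desc(B)\{B}={T}; candidates ⊆ {C,F,G}.
∅: B⊥T given ∅ in G with B→· removed — back-door holds.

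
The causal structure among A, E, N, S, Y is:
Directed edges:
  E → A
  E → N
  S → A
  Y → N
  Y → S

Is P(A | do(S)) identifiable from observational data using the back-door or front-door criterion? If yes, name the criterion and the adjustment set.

desc(S)\{S}={A}; candidates ⊆ {E,N,Y}.
∅: S⊥A given ∅ in G with S→· removed — back-door holds.
P(A|do(S)) = P(A|S) — no adjustment needed.

P(A|do(S)): backdoor, adjust for ∅.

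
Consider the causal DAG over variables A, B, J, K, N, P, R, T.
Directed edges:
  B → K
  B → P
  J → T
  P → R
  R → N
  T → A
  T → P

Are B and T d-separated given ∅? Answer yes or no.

Yes — B ⊥ T | ∅.

Bayes-Ball from B | ∅ reaches {K,N,P,R}.
T ∉ reach(B|∅) ⇒ B ⊥ T | ∅.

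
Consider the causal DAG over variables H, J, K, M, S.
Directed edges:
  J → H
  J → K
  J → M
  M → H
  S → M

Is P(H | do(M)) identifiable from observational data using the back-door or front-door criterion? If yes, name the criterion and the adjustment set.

desc(M)\{M}={H}; candidates ⊆ {J,K,S}.
size 0: {}; under {} M still reaches {H,J,K,S} ∋ H.
{J}: M⊥H given {J} in G with M→· removed — back-door holds.
P(H|do(M)) = Σ_{J} P(H|M,J)·P(J).

P(H|do(M)): backdoor, adjust for {J}.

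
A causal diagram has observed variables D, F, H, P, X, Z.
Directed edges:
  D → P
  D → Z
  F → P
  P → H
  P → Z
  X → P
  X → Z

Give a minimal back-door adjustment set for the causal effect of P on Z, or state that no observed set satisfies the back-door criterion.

desc(P)\{P}={H,Z}; candidates ⊆ {D,F,X}.
size 0: {}; under {} P still reaches {D,F,X,Z} ∋ Z.
size 1: {D}, {F}, {X}; under {D} P still reaches {F,X,Z} ∋ Z.
{D,X}: P⊥Z given {D,X} in G with P→· removed — back-door holds.

P→Z: minimal back-door set {D, X}.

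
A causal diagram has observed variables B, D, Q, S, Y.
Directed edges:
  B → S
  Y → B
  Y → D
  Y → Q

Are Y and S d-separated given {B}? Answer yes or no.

Yes — Y ⊥ S | {B}.

Bayes-Ball from Y | {B} reaches {D,Q}.
S ∉ reach(Y|{B}) ⇒ Y ⊥ S | {B}.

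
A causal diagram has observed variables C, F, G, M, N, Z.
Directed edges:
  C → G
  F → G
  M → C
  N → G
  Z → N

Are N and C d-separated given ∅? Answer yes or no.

Yes — N ⊥ C | ∅.

Bayes-Ball from N | ∅ reaches {G,Z}.
C ∉ reach(N|∅) ⇒ N ⊥ C | ∅.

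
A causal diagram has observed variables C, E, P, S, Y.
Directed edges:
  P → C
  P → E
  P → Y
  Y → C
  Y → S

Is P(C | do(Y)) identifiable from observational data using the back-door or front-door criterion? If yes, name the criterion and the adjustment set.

desc(Y)\{Y}={C,S}; candidates ⊆ {E,P}.
size 0: {}; under {} Y still reaches {C,E,P} ∋ C.
{P}: Y⊥C given {P} in G with Y→· removed — back-door holds.
P(C|do(Y)) = Σ_{P} P(C|Y,P)·P(P).

P(C|do(Y)): backdoor, adjust for {P}.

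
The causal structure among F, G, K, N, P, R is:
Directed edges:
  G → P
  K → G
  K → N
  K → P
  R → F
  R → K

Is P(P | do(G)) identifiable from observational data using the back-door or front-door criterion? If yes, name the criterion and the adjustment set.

P(P|do(G)): backdoor, adjust for {K}.

desc(G)\{G}={P}; candidates ⊆ {F,K,N,R}.
size 0: {}; under {} G still reaches {F,K,N,P,R} ∋ P.
{K}: G⊥P given {K} in G with G→· removed — back-door holds.
P(P|do(G)) = Σ_{K} P(P|G,K)·P(K).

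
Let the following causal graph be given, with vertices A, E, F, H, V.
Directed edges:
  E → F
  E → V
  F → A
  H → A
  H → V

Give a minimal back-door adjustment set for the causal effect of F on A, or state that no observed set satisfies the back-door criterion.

F→A: minimal back-door set ∅.

desc(F)\{F}={A}; candidates ⊆ {E,H,V}.
∅: F⊥A given ∅ in G with F→· removed — back-door holds.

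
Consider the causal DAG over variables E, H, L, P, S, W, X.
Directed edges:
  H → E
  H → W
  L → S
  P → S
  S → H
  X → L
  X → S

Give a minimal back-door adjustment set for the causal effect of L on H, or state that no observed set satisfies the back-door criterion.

desc(L)\{L}={E,H,S,W}; candidates ⊆ {P,X}.
size 0: {}; under {} L still reaches {E,H,S,W,X} ∋ H.
{X}: L⊥H given {X} in G with L→· removed — back-door holds.

L→H: minimal back-door set {X}.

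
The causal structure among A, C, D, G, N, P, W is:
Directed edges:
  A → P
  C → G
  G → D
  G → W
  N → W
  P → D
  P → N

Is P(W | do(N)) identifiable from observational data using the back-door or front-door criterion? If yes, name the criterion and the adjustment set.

P(W|do(N)): backdoor, adjust for ∅.

desc(N)\{N}={W}; candidates ⊆ {A,C,D,G,P}.
∅: N⊥W given ∅ in G with N→· removed — back-door holds.
P(W|do(N)) = P(W|N) — no adjustment needed.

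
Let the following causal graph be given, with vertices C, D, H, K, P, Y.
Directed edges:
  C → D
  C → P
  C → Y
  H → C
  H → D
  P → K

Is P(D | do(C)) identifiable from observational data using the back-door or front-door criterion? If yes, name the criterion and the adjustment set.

P(D|do(C)): backdoor, adjust for {H}.

desc(C)\{C}={D,K,P,Y}; candidates ⊆ {H}.
size 0: {}; under {} C still reaches {D,H} ∋ D.
{H}: C⊥D given {H} in G with C→· removed — back-door holds.
P(D|do(C)) = Σ_{H} P(D|C,H)·P(H).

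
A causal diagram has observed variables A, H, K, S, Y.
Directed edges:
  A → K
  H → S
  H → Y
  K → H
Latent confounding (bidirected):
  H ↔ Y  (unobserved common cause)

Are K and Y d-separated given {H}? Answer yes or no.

No — K and Y are d-connected given {H}.

Bayes-Ball from K | {H} reaches {A,Y}.
Y ∈ reach(K|{H}) ⇒ K ⊥̸ Y | {H}.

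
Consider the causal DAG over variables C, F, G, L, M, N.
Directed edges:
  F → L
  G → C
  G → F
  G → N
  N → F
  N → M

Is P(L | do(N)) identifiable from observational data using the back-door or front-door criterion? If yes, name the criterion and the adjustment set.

P(L|do(N)): backdoor, adjust for {G}.

desc(N)\{N}={F,L,M}; candidates ⊆ {C,G}.
size 0: {}; under {} N still reaches {C,F,G,L} ∋ L.
{G}: N⊥L given {G} in G with N→· removed — back-door holds.
P(L|do(N)) = Σ_{G} P(L|N,G)·P(G).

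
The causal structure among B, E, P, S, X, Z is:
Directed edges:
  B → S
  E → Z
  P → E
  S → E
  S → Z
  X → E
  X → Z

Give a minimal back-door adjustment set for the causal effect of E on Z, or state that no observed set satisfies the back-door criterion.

desc(E)\{E}={Z}; candidates ⊆ {B,P,S,X}.
size 0: {}; under {} E still reaches {B,P,S,X,Z} ∋ Z.
size 1: {B}, {P}, {S} …(+1); under {B} E still reaches {P,S,X,Z} ∋ Z.
{S,X}: E⊥Z given {S,X} in G with E→· removed — back-door holds.

E→Z: minimal back-door set {S, X}.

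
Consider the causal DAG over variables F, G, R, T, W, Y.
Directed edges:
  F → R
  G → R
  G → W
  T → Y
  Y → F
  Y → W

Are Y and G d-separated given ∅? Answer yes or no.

Yes — Y ⊥ G | ∅.

Bayes-Ball from Y | ∅ reaches {F,R,T,W}.
G ∉ reach(Y|∅) ⇒ Y ⊥ G | ∅.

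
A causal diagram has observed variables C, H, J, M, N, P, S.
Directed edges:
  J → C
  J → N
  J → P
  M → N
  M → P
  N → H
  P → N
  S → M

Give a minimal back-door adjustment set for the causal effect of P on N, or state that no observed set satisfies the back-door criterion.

desc(P)\{P}={H,N}; candidates ⊆ {C,J,M,S}.
size 0: {}; under {} P still reaches {C,H,J,M,N,S} ∋ N.
size 1: {C}, {J}, {M} …(+1); under {C} P still reaches {H,J,M,N,S} ∋ N.
{J,M}: P⊥N given {J,M} in G with P→· removed — back-door holds.

P→N: minimal back-door set {J, M}.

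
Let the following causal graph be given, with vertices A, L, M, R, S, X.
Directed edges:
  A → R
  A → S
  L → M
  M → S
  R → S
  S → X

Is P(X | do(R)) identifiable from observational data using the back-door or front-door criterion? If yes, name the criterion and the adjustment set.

desc(R)\{R}={S,X}; candidates ⊆ {A,L,M}.
size 0: {}; under {} R still reaches {A,S,X} ∋ X.
{A}: R⊥X given {A} in G with R→· removed — back-door holds.
P(X|do(R)) = Σ_{A} P(X|R,A)·P(A).

P(X|do(R)): backdoor, adjust for {A}.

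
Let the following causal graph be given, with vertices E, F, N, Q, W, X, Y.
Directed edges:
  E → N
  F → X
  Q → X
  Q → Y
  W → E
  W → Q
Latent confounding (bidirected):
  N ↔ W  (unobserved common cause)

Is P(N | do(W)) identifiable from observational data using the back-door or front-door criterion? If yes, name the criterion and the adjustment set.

P(N|do(W)): frontdoor, adjust for {E}.

desc(W)\{W}={E,N,Q,X,Y}; candidates ⊆ {F}.
W↔N: latent back-door arc(s) into W.
size 0: {}; under {} W still reaches {N} ∋ N.
size 1: {F}; under {F} W still reaches {N} ∋ N.
W↔N cannot be blocked by any observed set — no back-door set.
{E}: (i) intercepts every directed W→N path; (ii) no back-door W→{E}; (iii) {W} blocks every back-door {E}→N. Front-door holds.
P(N|do(W)) = Σ_{E} P(E|W) Σ_{W'} P(N|E,W')P(W').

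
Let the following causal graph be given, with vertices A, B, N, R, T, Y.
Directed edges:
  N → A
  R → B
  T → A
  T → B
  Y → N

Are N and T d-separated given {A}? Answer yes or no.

No — N and T are d-connected given {A}.

Bayes-Ball from N | {A} reaches {B,T,Y}.
T ∈ reach(N|{A}) ⇒ N ⊥̸ T | {A}.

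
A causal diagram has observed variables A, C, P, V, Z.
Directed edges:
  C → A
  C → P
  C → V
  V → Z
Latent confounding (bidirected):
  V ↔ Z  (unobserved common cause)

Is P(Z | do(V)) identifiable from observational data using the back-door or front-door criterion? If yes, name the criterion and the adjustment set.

P(Z|do(V)): not identifiable (no BD/FD set).

desc(V)\{V}={Z}; candidates ⊆ {A,C,P}.
V↔Z: latent back-door arc(s) into V.
size 0: {}; under {} V still reaches {A,C,P,Z} ∋ Z.
size 1: {A}, {C}, {P}; under {A} V still reaches {C,P,Z} ∋ Z.
size 2: {A,C}, {A,P}, {C,P}; under {A,C} V still reaches {Z} ∋ Z.
V↔Z cannot be blocked by any observed set — no back-door set.
No mediator lies on a directed V→…→Z path.
Neither criterion identifies P(Z|do(V)) in this graph.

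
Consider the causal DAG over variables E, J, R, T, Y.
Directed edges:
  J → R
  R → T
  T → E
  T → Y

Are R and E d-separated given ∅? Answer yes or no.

No — R and E are d-connected given ∅.

Bayes-Ball from R | ∅ reaches {E,J,T,Y}.
E ∈ reach(R|∅) ⇒ R ⊥̸ E | ∅.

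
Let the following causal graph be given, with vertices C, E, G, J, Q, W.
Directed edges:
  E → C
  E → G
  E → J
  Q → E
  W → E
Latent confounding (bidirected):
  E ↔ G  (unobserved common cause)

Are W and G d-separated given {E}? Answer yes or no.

No — W and G are d-connected given {E}.

Bayes-Ball from W | {E} reaches {G,Q}.
G ∈ reach(W|{E}) ⇒ W ⊥̸ G | {E}.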